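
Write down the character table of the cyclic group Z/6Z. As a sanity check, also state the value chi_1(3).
Character table of Z/6Z (irreps indexed chi_0,...,chi_5 with chi_k(m) = zeta_6^(k*m), zeta_6 = exp(2*pi*i/6)):
  irrep \ class  {0} (size 1)  {1} (size 1)    {2} (size 1)    {3} (size 1)  {4} (size 1)    {5} (size 1)  
  chi_0          1             1               1               1             1               1             
  chi_1          1             exp(I*pi/3)     exp(2*I*pi/3)   -1            exp(-2*I*pi/3)  exp(-I*pi/3)  
  chi_2          1             exp(2*I*pi/3)   exp(-2*I*pi/3)  1             exp(2*I*pi/3)   exp(-2*I*pi/3)
  chi_3          1             -1              1               -1            1               -1            
  chi_4          1             exp(-2*I*pi/3)  exp(2*I*pi/3)   1             exp(-2*I*pi/3)  exp(2*I*pi/3) 
  chi_5          1             exp(-I*pi/3)    exp(-2*I*pi/3)  -1            exp(2*I*pi/3)   exp(I*pi/3)   

Spot check: chi_1(3) = zeta_6^(1*3) = zeta_6^3 = -1.

Argument: Z/6Z is abelian, so all 6 irreducible complex representations are 1-dimensional. They are given by chi_k(m) = zeta_6^(k*m) for k = 0,...,5. Row orthogonality: sum_m chi_k(m) conj(chi_l(m)) = 6 * [k = l].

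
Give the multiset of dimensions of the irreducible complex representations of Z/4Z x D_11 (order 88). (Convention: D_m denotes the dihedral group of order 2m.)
Dimensions: 1, 1, 1, 1, 1, 1, 1, 1, 2, 2, 2, 2, 2, 2, 2, 2, 2, 2, 2, 2, 2, 2, 2, 2, 2, 2, 2, 2

Working: There are 28 irreducibles (= number of conjugacy classes). Their dimensions d_i satisfy sum d_i^2 = |G| = 88: 1 + 1 + 1 + 1 + 1 + 1 + 1 + 1 + 4 + 4 + 4 + 4 + 4 + 4 + 4 + 4 + 4 + 4 + 4 + 4 + 4 + 4 + 4 + 4 + 4 + 4 + 4 + 4 = 88. (For the product with Z/4Z: each of the 4 1-dim characters of Z/4Z tensors with each irrep of D_11, giving 4 copies of each D_11-dimension.)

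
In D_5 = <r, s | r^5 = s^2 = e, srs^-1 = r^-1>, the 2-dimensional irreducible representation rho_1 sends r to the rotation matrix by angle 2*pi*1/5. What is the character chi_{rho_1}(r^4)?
chi_{rho_1}(r^4) = 2*cos(2*pi*1*4/5) = -1/2 + sqrt(5)/2

rho_1(r^4) is rotation by angle 2*pi*1*4/5, whose trace is 2*cos(2*pi*1*4/5) = -1/2 + sqrt(5)/2.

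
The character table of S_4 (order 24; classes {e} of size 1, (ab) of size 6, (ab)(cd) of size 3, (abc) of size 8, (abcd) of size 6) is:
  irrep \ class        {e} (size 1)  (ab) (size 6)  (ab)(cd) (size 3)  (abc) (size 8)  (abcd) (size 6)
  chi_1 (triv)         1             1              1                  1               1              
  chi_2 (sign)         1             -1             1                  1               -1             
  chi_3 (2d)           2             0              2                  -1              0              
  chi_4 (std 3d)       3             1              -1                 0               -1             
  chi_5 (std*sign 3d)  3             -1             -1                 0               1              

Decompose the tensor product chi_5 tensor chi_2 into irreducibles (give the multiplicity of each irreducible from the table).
chi_5 tensor chi_2 = chi_4 (all other irreducibles have multiplicity 0).

Justification: The character of a tensor product is the pointwise product (chi_5 * chi_2)(C) = chi_5(C) * chi_2(C):
  {e}: (3)*(1), (ab): (-1)*(-1), (ab)(cd): (-1)*(1), (abc): (0)*(1), (abcd): (1)*(-1)
so (chi_5 * chi_2) takes values
  {e} -> 3, (ab) -> 1, (ab)(cd) -> -1, (abc) -> 0, (abcd) -> -1.
Now take the inner product of this character with each irreducible chi from the table, <chi_5*chi_2, chi> = (1/24) sum_C |C| (chi_5*chi_2)(C) conj(chi(C)):
  <chi_5*chi_2, chi_1> = (1/24)[1*(3)*conj(1) + 6*(1)*conj(1) + 3*(-1)*conj(1) + 8*(0)*conj(1) + 6*(-1)*conj(1)]
      = (1/24)[(3) + (6) + (-3) + (0) + (-6)] = 0/24 = 0
  <chi_5*chi_2, chi_2> = (1/24)[1*(3)*conj(1) + 6*(1)*conj(-1) + 3*(-1)*conj(1) + 8*(0)*conj(1) + 6*(-1)*conj(-1)]
      = (1/24)[(3) + (-6) + (-3) + (0) + (6)] = 0/24 = 0
  <chi_5*chi_2, chi_3> = (1/24)[1*(3)*conj(2) + 6*(1)*conj(0) + 3*(-1)*conj(2) + 8*(0)*conj(-1) + 6*(-1)*conj(0)]
      = (1/24)[(6) + (0) + (-6) + (0) + (0)] = 0/24 = 0
  <chi_5*chi_2, chi_4> = (1/24)[1*(3)*conj(3) + 6*(1)*conj(1) + 3*(-1)*conj(-1) + 8*(0)*conj(0) + 6*(-1)*conj(-1)]
      = (1/24)[(9) + (6) + (3) + (0) + (6)] = 24/24 = 1
  <chi_5*chi_2, chi_5> = (1/24)[1*(3)*conj(3) + 6*(1)*conj(-1) + 3*(-1)*conj(-1) + 8*(0)*conj(0) + 6*(-1)*conj(1)]
      = (1/24)[(9) + (-6) + (3) + (0) + (-6)] = 0/24 = 0
Hence the multiplicities are chi_4: 1. Dimension check: dim(chi_5)*dim(chi_2) = 3*1 = 3 and sum (mult * dim) = 1*3 = 3.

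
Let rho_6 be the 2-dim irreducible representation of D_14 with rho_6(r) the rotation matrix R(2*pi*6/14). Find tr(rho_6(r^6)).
chi_{rho_6}(r^6) = 2*cos(2*pi*6*6/14) = -2*cos(pi/7)

Working: rho_6(r^6) is rotation by angle 2*pi*6*6/14, whose trace is 2*cos(2*pi*6*6/14) = -2*cos(pi/7).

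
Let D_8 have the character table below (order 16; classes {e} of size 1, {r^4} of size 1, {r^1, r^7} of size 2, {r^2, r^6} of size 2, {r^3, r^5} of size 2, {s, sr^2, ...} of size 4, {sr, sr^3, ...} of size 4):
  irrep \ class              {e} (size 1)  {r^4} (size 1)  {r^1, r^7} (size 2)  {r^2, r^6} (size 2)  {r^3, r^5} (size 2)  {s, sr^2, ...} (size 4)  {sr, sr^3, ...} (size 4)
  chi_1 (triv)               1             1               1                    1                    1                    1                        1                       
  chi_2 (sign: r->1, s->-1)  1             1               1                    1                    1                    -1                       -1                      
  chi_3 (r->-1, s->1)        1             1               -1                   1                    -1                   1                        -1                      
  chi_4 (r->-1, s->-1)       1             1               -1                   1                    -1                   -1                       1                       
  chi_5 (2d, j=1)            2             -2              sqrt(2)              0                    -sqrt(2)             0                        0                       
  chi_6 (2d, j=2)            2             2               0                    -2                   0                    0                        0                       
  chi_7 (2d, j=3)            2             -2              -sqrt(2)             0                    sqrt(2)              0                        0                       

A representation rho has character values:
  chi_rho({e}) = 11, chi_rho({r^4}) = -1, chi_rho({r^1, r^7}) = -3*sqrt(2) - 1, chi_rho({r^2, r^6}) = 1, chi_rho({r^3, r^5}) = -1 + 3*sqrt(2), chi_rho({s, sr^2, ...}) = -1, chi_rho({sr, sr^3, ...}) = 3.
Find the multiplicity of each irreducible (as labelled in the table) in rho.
Multiplicities: chi_1: 1, chi_2: 0, chi_3: 0, chi_4: 2, chi_5: 0, chi_6: 1, chi_7: 3.

Use <chi_rho, chi> = (1/|G|) sum_C |C| * chi_rho(C) * conj(chi(C)) with |G| = 16 for each irreducible chi in the table:
  <chi_rho, chi_1> = (1/16)[1*(11)*conj(1) + 1*(-1)*conj(1) + 2*(-3*sqrt(2) - 1)*conj(1) + 2*(1)*conj(1) + 2*(-1 + 3*sqrt(2))*conj(1) + 4*(-1)*conj(1) + 4*(3)*conj(1)]
      = (1/16)[(11) + (-1) + (-6*sqrt(2) - 2) + (2) + (-2 + 6*sqrt(2)) + (-4) + (12)] = 16/16 = 1
  <chi_rho, chi_2> = (1/16)[1*(11)*conj(1) + 1*(-1)*conj(1) + 2*(-3*sqrt(2) - 1)*conj(1) + 2*(1)*conj(1) + 2*(-1 + 3*sqrt(2))*conj(1) + 4*(-1)*conj(-1) + 4*(3)*conj(-1)]
      = (1/16)[(11) + (-1) + (-6*sqrt(2) - 2) + (2) + (-2 + 6*sqrt(2)) + (4) + (-12)] = 0/16 = 0
  <chi_rho, chi_3> = (1/16)[1*(11)*conj(1) + 1*(-1)*conj(1) + 2*(-3*sqrt(2) - 1)*conj(-1) + 2*(1)*conj(1) + 2*(-1 + 3*sqrt(2))*conj(-1) + 4*(-1)*conj(1) + 4*(3)*conj(-1)]
      = (1/16)[(11) + (-1) + (2 + 6*sqrt(2)) + (2) + (2 - 6*sqrt(2)) + (-4) + (-12)] = 0/16 = 0
  <chi_rho, chi_4> = (1/16)[1*(11)*conj(1) + 1*(-1)*conj(1) + 2*(-3*sqrt(2) - 1)*conj(-1) + 2*(1)*conj(1) + 2*(-1 + 3*sqrt(2))*conj(-1) + 4*(-1)*conj(-1) + 4*(3)*conj(1)]
      = (1/16)[(11) + (-1) + (2 + 6*sqrt(2)) + (2) + (2 - 6*sqrt(2)) + (4) + (12)] = 32/16 = 2
  <chi_rho, chi_5> = (1/16)[1*(11)*conj(2) + 1*(-1)*conj(-2) + 2*(-3*sqrt(2) - 1)*conj(sqrt(2)) + 2*(1)*conj(0) + 2*(-1 + 3*sqrt(2))*conj(-sqrt(2)) + 4*(-1)*conj(0) + 4*(3)*conj(0)]
      = (1/16)[(22) + (2) + (-12 - 2*sqrt(2)) + (0) + (-12 + 2*sqrt(2)) + (0) + (0)] = 0/16 = 0
  <chi_rho, chi_6> = (1/16)[1*(11)*conj(2) + 1*(-1)*conj(2) + 2*(-3*sqrt(2) - 1)*conj(0) + 2*(1)*conj(-2) + 2*(-1 + 3*sqrt(2))*conj(0) + 4*(-1)*conj(0) + 4*(3)*conj(0)]
      = (1/16)[(22) + (-2) + (0) + (-4) + (0) + (0) + (0)] = 16/16 = 1
  <chi_rho, chi_7> = (1/16)[1*(11)*conj(2) + 1*(-1)*conj(-2) + 2*(-3*sqrt(2) - 1)*conj(-sqrt(2)) + 2*(1)*conj(0) + 2*(-1 + 3*sqrt(2))*conj(sqrt(2)) + 4*(-1)*conj(0) + 4*(3)*conj(0)]
      = (1/16)[(22) + (2) + (2*sqrt(2) + 12) + (0) + (12 - 2*sqrt(2)) + (0) + (0)] = 48/16 = 3
Dimension check: dim(rho) = sum (mult * dim) = 1*1 + 0*1 + 0*1 + 2*1 + 0*2 + 1*2 + 3*2 = 11 = chi_rho(e) = 11.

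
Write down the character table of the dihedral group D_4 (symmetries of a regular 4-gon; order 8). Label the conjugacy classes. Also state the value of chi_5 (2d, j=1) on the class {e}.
Conjugacy classes: {e} of size 1, {r^2} of size 1, {r^1, r^3} of size 2, {s, sr^2, ...} of size 2, {sr, sr^3, ...} of size 2.
Character table:
  irrep \ class              {e} (size 1)  {r^2} (size 1)  {r^1, r^3} (size 2)  {s, sr^2, ...} (size 2)  {sr, sr^3, ...} (size 2)
  chi_1 (triv)               1             1               1                    1                        1                       
  chi_2 (sign: r->1, s->-1)  1             1               1                    -1                       -1                      
  chi_3 (r->-1, s->1)        1             1               -1                   1                        -1                      
  chi_4 (r->-1, s->-1)       1             1               -1                   -1                       1                       
  chi_5 (2d, j=1)            2             -2              0                    0                        0                       

Spot check: chi_5 (2d, j=1) on {e} = 2.

Solution. D_4 has order 2*4 = 8 with 5 conjugacy classes, hence 5 irreducibles. Sum of squared dims 1 + 1 + 1 + 1 + 4 = 8 = |G|. Linear characters come from the abelianisation; the 2-dimensional irreps have character r^k -> 2*cos(2*pi*j*k/4), reflections -> 0.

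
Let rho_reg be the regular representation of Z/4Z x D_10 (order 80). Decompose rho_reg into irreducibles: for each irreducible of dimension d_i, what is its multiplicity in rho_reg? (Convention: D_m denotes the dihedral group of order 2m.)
Each irreducible V_i of dimension d_i appears with multiplicity d_i, i.e. rho_reg = (direct sum over all irreducibles V_i) d_i V_i. The irreducible dimensions for Z/4Z x D_10 are 1, 1, 1, 1, 1, 1, 1, 1, 1, 1, 1, 1, 1, 1, 1, 1, 2, 2, 2, 2, 2, 2, 2, 2, 2, 2, 2, 2, 2, 2, 2, 2: 16 irreducibles of dimension 1, each with multiplicity 1; 16 irreducibles of dimension 2, each with multiplicity 2. Total dimension 16*1*1 + 16*2*2 = 80 = |G|.

Derivation: General theorem: in the regular representation of a finite group G, each irreducible appears with multiplicity equal to its dimension. Check: dim(rho_reg) = sum d_i^2 = 1 + 1 + 1 + 1 + 1 + 1 + 1 + 1 + 1 + 1 + 1 + 1 + 1 + 1 + 1 + 1 + 4 + 4 + 4 + 4 + 4 + 4 + 4 + 4 + 4 + 4 + 4 + 4 + 4 + 4 + 4 + 4 = 80 = |G|.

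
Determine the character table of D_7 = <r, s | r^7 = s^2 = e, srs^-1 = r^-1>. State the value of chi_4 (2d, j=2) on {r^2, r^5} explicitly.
Conjugacy classes: {e} of size 1, {r^1, r^6} of size 2, {r^2, r^5} of size 2, {r^3, r^4} of size 2, {s, sr, ..., sr^6} of size 7.
Character table:
  irrep \ class              {e} (size 1)  {r^1, r^6} (size 2)  {r^2, r^5} (size 2)  {r^3, r^4} (size 2)  {s, sr, ..., sr^6} (size 7)
  chi_1 (triv)               1             1                    1                    1                    1                          
  chi_2 (sign: r->1, s->-1)  1             1                    1                    1                    -1                         
  chi_3 (2d, j=1)            2             2*cos(2*pi/7)        -2*cos(3*pi/7)       -2*cos(pi/7)         0                          
  chi_4 (2d, j=2)            2             -2*cos(3*pi/7)       -2*cos(pi/7)         2*cos(2*pi/7)        0                          
  chi_5 (2d, j=3)            2             -2*cos(pi/7)         2*cos(2*pi/7)        -2*cos(3*pi/7)       0                          

Spot check: chi_4 (2d, j=2) on {r^2, r^5} = -2*cos(pi/7).

Why: D_7 has order 2*7 = 14 with 5 conjugacy classes, hence 5 irreducibles. Sum of squared dims 1 + 1 + 4 + 4 + 4 = 14 = |G|. Linear characters come from the abelianisation; the 2-dimensional irreps have character r^k -> 2*cos(2*pi*j*k/7), reflections -> 0.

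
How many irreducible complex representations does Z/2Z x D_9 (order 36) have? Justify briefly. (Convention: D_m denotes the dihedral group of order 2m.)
12

Proof sketch: The number of irreducible complex representations of a finite group equals its number of conjugacy classes. For a direct product, #classes(G x H) = #classes(G) * #classes(H). Z/2Z has 2 classes (abelian), D_9 has 6 classes, so 2 * 6 = 12, so Z/2Z x D_9 (order 36) has exactly 12 irreducible complex representations.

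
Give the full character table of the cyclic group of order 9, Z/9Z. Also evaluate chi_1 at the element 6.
Character table of Z/9Z (irreps indexed chi_0,...,chi_8 with chi_k(m) = zeta_9^(k*m), zeta_9 = exp(2*pi*i/9)):
  irrep \ class  {0} (size 1)  {1} (size 1)    {2} (size 1)    {3} (size 1)    {4} (size 1)    {5} (size 1)    {6} (size 1)    {7} (size 1)    {8} (size 1)  
  chi_0          1             1               1               1               1               1               1               1               1             
  chi_1          1             exp(2*I*pi/9)   exp(4*I*pi/9)   exp(2*I*pi/3)   exp(8*I*pi/9)   exp(-8*I*pi/9)  exp(-2*I*pi/3)  exp(-4*I*pi/9)  exp(-2*I*pi/9)
  chi_2          1             exp(4*I*pi/9)   exp(8*I*pi/9)   exp(-2*I*pi/3)  exp(-2*I*pi/9)  exp(2*I*pi/9)   exp(2*I*pi/3)   exp(-8*I*pi/9)  exp(-4*I*pi/9)
  chi_3          1             exp(2*I*pi/3)   exp(-2*I*pi/3)  1               exp(2*I*pi/3)   exp(-2*I*pi/3)  1               exp(2*I*pi/3)   exp(-2*I*pi/3)
  chi_4          1             exp(8*I*pi/9)   exp(-2*I*pi/9)  exp(2*I*pi/3)   exp(-4*I*pi/9)  exp(4*I*pi/9)   exp(-2*I*pi/3)  exp(2*I*pi/9)   exp(-8*I*pi/9)
  chi_5          1             exp(-8*I*pi/9)  exp(2*I*pi/9)   exp(-2*I*pi/3)  exp(4*I*pi/9)   exp(-4*I*pi/9)  exp(2*I*pi/3)   exp(-2*I*pi/9)  exp(8*I*pi/9) 
  chi_6          1             exp(-2*I*pi/3)  exp(2*I*pi/3)   1               exp(-2*I*pi/3)  exp(2*I*pi/3)   1               exp(-2*I*pi/3)  exp(2*I*pi/3) 
  chi_7          1             exp(-4*I*pi/9)  exp(-8*I*pi/9)  exp(2*I*pi/3)   exp(2*I*pi/9)   exp(-2*I*pi/9)  exp(-2*I*pi/3)  exp(8*I*pi/9)   exp(4*I*pi/9) 
  chi_8          1             exp(-2*I*pi/9)  exp(-4*I*pi/9)  exp(-2*I*pi/3)  exp(-8*I*pi/9)  exp(8*I*pi/9)   exp(2*I*pi/3)   exp(4*I*pi/9)   exp(2*I*pi/9) 

Spot check: chi_1(6) = zeta_9^(1*6) = zeta_9^6 = exp(-2*I*pi/3).

Details: Z/9Z is abelian, so all 9 irreducible complex representations are 1-dimensional. They are given by chi_k(m) = zeta_9^(k*m) for k = 0,...,8. Row orthogonality: sum_m chi_k(m) conj(chi_l(m)) = 9 * [k = l].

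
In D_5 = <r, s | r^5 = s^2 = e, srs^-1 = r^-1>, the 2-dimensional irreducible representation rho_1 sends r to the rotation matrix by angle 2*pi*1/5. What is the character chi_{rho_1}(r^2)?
chi_{rho_1}(r^2) = 2*cos(2*pi*1*2/5) = -sqrt(5)/2 - 1/2

Reasoning: rho_1(r^2) is rotation by angle 2*pi*1*2/5, whose trace is 2*cos(2*pi*1*2/5) = -sqrt(5)/2 - 1/2.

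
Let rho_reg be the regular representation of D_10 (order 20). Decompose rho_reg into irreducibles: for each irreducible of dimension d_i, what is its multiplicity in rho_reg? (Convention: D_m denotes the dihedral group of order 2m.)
Each irreducible V_i of dimension d_i appears with multiplicity d_i, i.e. rho_reg = (direct sum over all irreducibles V_i) d_i V_i. The irreducible dimensions for D_10 are 1, 1, 1, 1, 2, 2, 2, 2: 4 irreducibles of dimension 1, each with multiplicity 1; 4 irreducibles of dimension 2, each with multiplicity 2. Total dimension 4*1*1 + 4*2*2 = 20 = |G|.

Working: General theorem: in the regular representation of a finite group G, each irreducible appears with multiplicity equal to its dimension. Check: dim(rho_reg) = sum d_i^2 = 1 + 1 + 1 + 1 + 4 + 4 + 4 + 4 = 20 = |G|.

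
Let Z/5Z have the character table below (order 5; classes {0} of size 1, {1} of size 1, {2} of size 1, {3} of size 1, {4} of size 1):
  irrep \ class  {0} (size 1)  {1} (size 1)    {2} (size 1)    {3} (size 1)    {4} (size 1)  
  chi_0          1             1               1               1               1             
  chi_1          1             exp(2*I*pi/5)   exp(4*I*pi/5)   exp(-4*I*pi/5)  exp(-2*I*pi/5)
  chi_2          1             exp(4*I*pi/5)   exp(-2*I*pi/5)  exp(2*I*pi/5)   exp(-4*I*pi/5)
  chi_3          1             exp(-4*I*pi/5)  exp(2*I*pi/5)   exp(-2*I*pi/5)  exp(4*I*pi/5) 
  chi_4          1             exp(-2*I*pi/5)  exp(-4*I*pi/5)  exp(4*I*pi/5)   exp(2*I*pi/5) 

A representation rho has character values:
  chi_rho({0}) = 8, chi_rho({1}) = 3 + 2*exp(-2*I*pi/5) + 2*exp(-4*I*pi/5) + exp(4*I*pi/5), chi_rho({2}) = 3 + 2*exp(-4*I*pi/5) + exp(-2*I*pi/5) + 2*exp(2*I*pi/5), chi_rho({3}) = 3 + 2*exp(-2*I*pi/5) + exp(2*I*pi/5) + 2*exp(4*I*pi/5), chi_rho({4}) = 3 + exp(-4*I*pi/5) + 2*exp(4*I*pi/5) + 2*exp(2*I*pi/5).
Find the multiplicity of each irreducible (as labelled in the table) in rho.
Multiplicities: chi_0: 3, chi_1: 0, chi_2: 1, chi_3: 2, chi_4: 2.

Details: Use <chi_rho, chi> = (1/|G|) sum_C |C| * chi_rho(C) * conj(chi(C)) with |G| = 5 for each irreducible chi in the table:
  <chi_rho, chi_0> = (1/5)[1*(8)*conj(1) + 1*(3 + 2*exp(-2*I*pi/5) + 2*exp(-4*I*pi/5) + exp(4*I*pi/5))*conj(1) + 1*(3 + 2*exp(-4*I*pi/5) + exp(-2*I*pi/5) + 2*exp(2*I*pi/5))*conj(1) + 1*(3 + 2*exp(-2*I*pi/5) + exp(2*I*pi/5) + 2*exp(4*I*pi/5))*conj(1) + 1*(3 + exp(-4*I*pi/5) + 2*exp(4*I*pi/5) + 2*exp(2*I*pi/5))*conj(1)]
      = (1/5)[(8) + (3 + 2*exp(-2*I*pi/5) + 2*exp(-4*I*pi/5) + exp(4*I*pi/5)) + (3 + 2*exp(-4*I*pi/5) + exp(-2*I*pi/5) + 2*exp(2*I*pi/5)) + (3 + 2*exp(-2*I*pi/5) + exp(2*I*pi/5) + 2*exp(4*I*pi/5)) + (3 + exp(-4*I*pi/5) + 2*exp(4*I*pi/5) + 2*exp(2*I*pi/5))] = 15/5 = 3
  <chi_rho, chi_1> = (1/5)[1*(8)*conj(1) + 1*(3 + 2*exp(-2*I*pi/5) + 2*exp(-4*I*pi/5) + exp(4*I*pi/5))*conj(exp(2*I*pi/5)) + 1*(3 + 2*exp(-4*I*pi/5) + exp(-2*I*pi/5) + 2*exp(2*I*pi/5))*conj(exp(4*I*pi/5)) + 1*(3 + 2*exp(-2*I*pi/5) + exp(2*I*pi/5) + 2*exp(4*I*pi/5))*conj(exp(-4*I*pi/5)) + 1*(3 + exp(-4*I*pi/5) + 2*exp(4*I*pi/5) + 2*exp(2*I*pi/5))*conj(exp(-2*I*pi/5))]
      = (1/5)[(8) + (3*exp(-2*I*pi/5) + 2*exp(-4*I*pi/5) + exp(2*I*pi/5) + 2*exp(4*I*pi/5)) + (2*exp(-2*I*pi/5) + 3*exp(-4*I*pi/5) + exp(4*I*pi/5) + 2*exp(2*I*pi/5)) + (2*exp(-2*I*pi/5) + exp(-4*I*pi/5) + 3*exp(4*I*pi/5) + 2*exp(2*I*pi/5)) + (2*exp(-4*I*pi/5) + exp(-2*I*pi/5) + 2*exp(4*I*pi/5) + 3*exp(2*I*pi/5))] = 0/5 = 0
  <chi_rho, chi_2> = (1/5)[1*(8)*conj(1) + 1*(3 + 2*exp(-2*I*pi/5) + 2*exp(-4*I*pi/5) + exp(4*I*pi/5))*conj(exp(4*I*pi/5)) + 1*(3 + 2*exp(-4*I*pi/5) + exp(-2*I*pi/5) + 2*exp(2*I*pi/5))*conj(exp(-2*I*pi/5)) + 1*(3 + 2*exp(-2*I*pi/5) + exp(2*I*pi/5) + 2*exp(4*I*pi/5))*conj(exp(2*I*pi/5)) + 1*(3 + exp(-4*I*pi/5) + 2*exp(4*I*pi/5) + 2*exp(2*I*pi/5))*conj(exp(-4*I*pi/5))]
      = (1/5)[(8) + (1 + 3*exp(-4*I*pi/5) + 2*exp(4*I*pi/5) + 2*exp(2*I*pi/5)) + (1 + 2*exp(-2*I*pi/5) + 2*exp(4*I*pi/5) + 3*exp(2*I*pi/5)) + (1 + 3*exp(-2*I*pi/5) + 2*exp(-4*I*pi/5) + 2*exp(2*I*pi/5)) + (1 + 2*exp(-2*I*pi/5) + 2*exp(-4*I*pi/5) + 3*exp(4*I*pi/5))] = 5/5 = 1
  <chi_rho, chi_3> = (1/5)[1*(8)*conj(1) + 1*(3 + 2*exp(-2*I*pi/5) + 2*exp(-4*I*pi/5) + exp(4*I*pi/5))*conj(exp(-4*I*pi/5)) + 1*(3 + 2*exp(-4*I*pi/5) + exp(-2*I*pi/5) + 2*exp(2*I*pi/5))*conj(exp(2*I*pi/5)) + 1*(3 + 2*exp(-2*I*pi/5) + exp(2*I*pi/5) + 2*exp(4*I*pi/5))*conj(exp(-2*I*pi/5)) + 1*(3 + exp(-4*I*pi/5) + 2*exp(4*I*pi/5) + 2*exp(2*I*pi/5))*conj(exp(4*I*pi/5))]
      = (1/5)[(8) + (2 + exp(-2*I*pi/5) + 3*exp(4*I*pi/5) + 2*exp(2*I*pi/5)) + (2 + 3*exp(-2*I*pi/5) + exp(-4*I*pi/5) + 2*exp(4*I*pi/5)) + (2 + 2*exp(-4*I*pi/5) + exp(4*I*pi/5) + 3*exp(2*I*pi/5)) + (2 + 2*exp(-2*I*pi/5) + 3*exp(-4*I*pi/5) + exp(2*I*pi/5))] = 10/5 = 2
  <chi_rho, chi_4> = (1/5)[1*(8)*conj(1) + 1*(3 + 2*exp(-2*I*pi/5) + 2*exp(-4*I*pi/5) + exp(4*I*pi/5))*conj(exp(-2*I*pi/5)) + 1*(3 + 2*exp(-4*I*pi/5) + exp(-2*I*pi/5) + 2*exp(2*I*pi/5))*conj(exp(-4*I*pi/5)) + 1*(3 + 2*exp(-2*I*pi/5) + exp(2*I*pi/5) + 2*exp(4*I*pi/5))*conj(exp(4*I*pi/5)) + 1*(3 + exp(-4*I*pi/5) + 2*exp(4*I*pi/5) + 2*exp(2*I*pi/5))*conj(exp(2*I*pi/5))]
      = (1/5)[(8) + (2 + 2*exp(-2*I*pi/5) + exp(-4*I*pi/5) + 3*exp(2*I*pi/5)) + (2 + 2*exp(-4*I*pi/5) + exp(2*I*pi/5) + 3*exp(4*I*pi/5)) + (2 + 3*exp(-4*I*pi/5) + exp(-2*I*pi/5) + 2*exp(4*I*pi/5)) + (2 + 3*exp(-2*I*pi/5) + exp(4*I*pi/5) + 2*exp(2*I*pi/5))] = 10/5 = 2
(Exp terms are combined using exp(i*s)*conj(exp(i*t)) = exp(i*(s-t)), and sums of them are collapsed using the identity that for every m > 1 the m distinct m-th roots of unity sum to 0, e.g. 1 + exp(2*I*pi/3) + exp(-2*I*pi/3) = 0.)
Dimension check: dim(rho) = sum (mult * dim) = 3*1 + 0*1 + 1*1 + 2*1 + 2*1 = 8 = chi_rho(e) = 8.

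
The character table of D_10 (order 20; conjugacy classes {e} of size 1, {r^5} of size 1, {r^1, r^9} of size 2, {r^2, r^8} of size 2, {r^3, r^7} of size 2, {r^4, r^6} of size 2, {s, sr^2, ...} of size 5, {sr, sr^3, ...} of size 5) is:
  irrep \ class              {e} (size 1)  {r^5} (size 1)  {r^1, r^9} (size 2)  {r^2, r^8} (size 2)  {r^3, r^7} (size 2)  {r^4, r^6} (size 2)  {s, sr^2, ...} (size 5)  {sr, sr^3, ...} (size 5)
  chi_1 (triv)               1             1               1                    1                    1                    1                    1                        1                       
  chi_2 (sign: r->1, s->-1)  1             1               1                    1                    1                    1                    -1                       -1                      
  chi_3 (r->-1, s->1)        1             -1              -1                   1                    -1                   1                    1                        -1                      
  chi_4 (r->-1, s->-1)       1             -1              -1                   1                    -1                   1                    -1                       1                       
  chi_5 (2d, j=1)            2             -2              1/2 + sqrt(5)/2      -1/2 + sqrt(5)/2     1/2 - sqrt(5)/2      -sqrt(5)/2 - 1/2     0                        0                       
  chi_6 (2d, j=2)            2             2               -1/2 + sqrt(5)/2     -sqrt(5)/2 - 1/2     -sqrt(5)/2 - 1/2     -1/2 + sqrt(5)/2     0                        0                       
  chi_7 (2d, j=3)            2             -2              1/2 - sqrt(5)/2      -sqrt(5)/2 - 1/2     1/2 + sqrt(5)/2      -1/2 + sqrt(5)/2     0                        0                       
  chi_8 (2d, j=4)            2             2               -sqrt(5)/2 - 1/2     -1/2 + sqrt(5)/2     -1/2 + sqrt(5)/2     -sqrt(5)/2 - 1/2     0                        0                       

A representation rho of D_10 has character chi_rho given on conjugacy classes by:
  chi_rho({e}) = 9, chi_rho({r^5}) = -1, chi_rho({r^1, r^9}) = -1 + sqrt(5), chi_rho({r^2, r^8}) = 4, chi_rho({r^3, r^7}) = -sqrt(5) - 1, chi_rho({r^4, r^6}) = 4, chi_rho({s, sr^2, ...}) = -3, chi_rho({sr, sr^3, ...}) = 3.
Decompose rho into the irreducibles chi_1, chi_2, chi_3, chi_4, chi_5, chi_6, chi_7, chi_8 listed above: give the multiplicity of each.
Multiplicities: chi_1: 1, chi_2: 1, chi_3: 0, chi_4: 3, chi_5: 1, chi_6: 1, chi_7: 0, chi_8: 0.

Solution. Use <chi_rho, chi> = (1/|G|) sum_C |C| * chi_rho(C) * conj(chi(C)) with |G| = 20 for each irreducible chi in the table:
  <chi_rho, chi_1> = (1/20)[1*(9)*conj(1) + 1*(-1)*conj(1) + 2*(-1 + sqrt(5))*conj(1) + 2*(4)*conj(1) + 2*(-sqrt(5) - 1)*conj(1) + 2*(4)*conj(1) + 5*(-3)*conj(1) + 5*(3)*conj(1)]
      = (1/20)[(9) + (-1) + (-2 + 2*sqrt(5)) + (8) + (-2*sqrt(5) - 2) + (8) + (-15) + (15)] = 20/20 = 1
  <chi_rho, chi_2> = (1/20)[1*(9)*conj(1) + 1*(-1)*conj(1) + 2*(-1 + sqrt(5))*conj(1) + 2*(4)*conj(1) + 2*(-sqrt(5) - 1)*conj(1) + 2*(4)*conj(1) + 5*(-3)*conj(-1) + 5*(3)*conj(-1)]
      = (1/20)[(9) + (-1) + (-2 + 2*sqrt(5)) + (8) + (-2*sqrt(5) - 2) + (8) + (15) + (-15)] = 20/20 = 1
  <chi_rho, chi_3> = (1/20)[1*(9)*conj(1) + 1*(-1)*conj(-1) + 2*(-1 + sqrt(5))*conj(-1) + 2*(4)*conj(1) + 2*(-sqrt(5) - 1)*conj(-1) + 2*(4)*conj(1) + 5*(-3)*conj(1) + 5*(3)*conj(-1)]
      = (1/20)[(9) + (1) + (2 - 2*sqrt(5)) + (8) + (2 + 2*sqrt(5)) + (8) + (-15) + (-15)] = 0/20 = 0
  <chi_rho, chi_4> = (1/20)[1*(9)*conj(1) + 1*(-1)*conj(-1) + 2*(-1 + sqrt(5))*conj(-1) + 2*(4)*conj(1) + 2*(-sqrt(5) - 1)*conj(-1) + 2*(4)*conj(1) + 5*(-3)*conj(-1) + 5*(3)*conj(1)]
      = (1/20)[(9) + (1) + (2 - 2*sqrt(5)) + (8) + (2 + 2*sqrt(5)) + (8) + (15) + (15)] = 60/20 = 3
  <chi_rho, chi_5> = (1/20)[1*(9)*conj(2) + 1*(-1)*conj(-2) + 2*(-1 + sqrt(5))*conj(1/2 + sqrt(5)/2) + 2*(4)*conj(-1/2 + sqrt(5)/2) + 2*(-sqrt(5) - 1)*conj(1/2 - sqrt(5)/2) + 2*(4)*conj(-sqrt(5)/2 - 1/2) + 5*(-3)*conj(0) + 5*(3)*conj(0)]
      = (1/20)[(18) + (2) + (4) + (-4 + 4*sqrt(5)) + (4) + (-4*sqrt(5) - 4) + (0) + (0)] = 20/20 = 1
  <chi_rho, chi_6> = (1/20)[1*(9)*conj(2) + 1*(-1)*conj(2) + 2*(-1 + sqrt(5))*conj(-1/2 + sqrt(5)/2) + 2*(4)*conj(-sqrt(5)/2 - 1/2) + 2*(-sqrt(5) - 1)*conj(-sqrt(5)/2 - 1/2) + 2*(4)*conj(-1/2 + sqrt(5)/2) + 5*(-3)*conj(0) + 5*(3)*conj(0)]
      = (1/20)[(18) + (-2) + (6 - 2*sqrt(5)) + (-4*sqrt(5) - 4) + (2*sqrt(5) + 6) + (-4 + 4*sqrt(5)) + (0) + (0)] = 20/20 = 1
  <chi_rho, chi_7> = (1/20)[1*(9)*conj(2) + 1*(-1)*conj(-2) + 2*(-1 + sqrt(5))*conj(1/2 - sqrt(5)/2) + 2*(4)*conj(-sqrt(5)/2 - 1/2) + 2*(-sqrt(5) - 1)*conj(1/2 + sqrt(5)/2) + 2*(4)*conj(-1/2 + sqrt(5)/2) + 5*(-3)*conj(0) + 5*(3)*conj(0)]
      = (1/20)[(18) + (2) + (-6 + 2*sqrt(5)) + (-4*sqrt(5) - 4) + (-6 - 2*sqrt(5)) + (-4 + 4*sqrt(5)) + (0) + (0)] = 0/20 = 0
  <chi_rho, chi_8> = (1/20)[1*(9)*conj(2) + 1*(-1)*conj(2) + 2*(-1 + sqrt(5))*conj(-sqrt(5)/2 - 1/2) + 2*(4)*conj(-1/2 + sqrt(5)/2) + 2*(-sqrt(5) - 1)*conj(-1/2 + sqrt(5)/2) + 2*(4)*conj(-sqrt(5)/2 - 1/2) + 5*(-3)*conj(0) + 5*(3)*conj(0)]
      = (1/20)[(18) + (-2) + (-4) + (-4 + 4*sqrt(5)) + (-4) + (-4*sqrt(5) - 4) + (0) + (0)] = 0/20 = 0
Dimension check: dim(rho) = sum (mult * dim) = 1*1 + 1*1 + 0*1 + 3*1 + 1*2 + 1*2 + 0*2 + 0*2 = 9 = chi_rho(e) = 9.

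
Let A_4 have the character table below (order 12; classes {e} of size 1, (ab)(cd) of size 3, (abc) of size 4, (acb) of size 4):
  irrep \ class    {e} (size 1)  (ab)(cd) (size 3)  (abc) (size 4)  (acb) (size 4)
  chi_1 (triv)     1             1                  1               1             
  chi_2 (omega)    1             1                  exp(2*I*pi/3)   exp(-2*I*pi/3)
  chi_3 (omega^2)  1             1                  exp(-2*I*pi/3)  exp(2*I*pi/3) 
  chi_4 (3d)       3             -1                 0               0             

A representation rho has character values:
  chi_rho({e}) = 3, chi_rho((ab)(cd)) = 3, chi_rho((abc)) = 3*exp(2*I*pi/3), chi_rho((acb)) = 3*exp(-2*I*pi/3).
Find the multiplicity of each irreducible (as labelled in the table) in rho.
Multiplicities: chi_1: 0, chi_2: 3, chi_3: 0, chi_4: 0.

Justification: Use <chi_rho, chi> = (1/|G|) sum_C |C| * chi_rho(C) * conj(chi(C)) with |G| = 12 for each irreducible chi in the table:
  <chi_rho, chi_1> = (1/12)[1*(3)*conj(1) + 3*(3)*conj(1) + 4*(3*exp(2*I*pi/3))*conj(1) + 4*(3*exp(-2*I*pi/3))*conj(1)]
      = (1/12)[(3) + (9) + (12*exp(2*I*pi/3)) + (12*exp(-2*I*pi/3))] = 0/12 = 0
  <chi_rho, chi_2> = (1/12)[1*(3)*conj(1) + 3*(3)*conj(1) + 4*(3*exp(2*I*pi/3))*conj(exp(2*I*pi/3)) + 4*(3*exp(-2*I*pi/3))*conj(exp(-2*I*pi/3))]
      = (1/12)[(3) + (9) + (12) + (12)] = 36/12 = 3
  <chi_rho, chi_3> = (1/12)[1*(3)*conj(1) + 3*(3)*conj(1) + 4*(3*exp(2*I*pi/3))*conj(exp(-2*I*pi/3)) + 4*(3*exp(-2*I*pi/3))*conj(exp(2*I*pi/3))]
      = (1/12)[(3) + (9) + (12*exp(-2*I*pi/3)) + (12*exp(2*I*pi/3))] = 0/12 = 0
  <chi_rho, chi_4> = (1/12)[1*(3)*conj(3) + 3*(3)*conj(-1) + 4*(3*exp(2*I*pi/3))*conj(0) + 4*(3*exp(-2*I*pi/3))*conj(0)]
      = (1/12)[(9) + (-9) + (0) + (0)] = 0/12 = 0
(Exp terms are combined using exp(i*s)*conj(exp(i*t)) = exp(i*(s-t)), and sums of them are collapsed using the identity that for every m > 1 the m distinct m-th roots of unity sum to 0, e.g. 1 + exp(2*I*pi/3) + exp(-2*I*pi/3) = 0.)
Dimension check: dim(rho) = sum (mult * dim) = 0*1 + 3*1 + 0*1 + 0*3 = 3 = chi_rho(e) = 3.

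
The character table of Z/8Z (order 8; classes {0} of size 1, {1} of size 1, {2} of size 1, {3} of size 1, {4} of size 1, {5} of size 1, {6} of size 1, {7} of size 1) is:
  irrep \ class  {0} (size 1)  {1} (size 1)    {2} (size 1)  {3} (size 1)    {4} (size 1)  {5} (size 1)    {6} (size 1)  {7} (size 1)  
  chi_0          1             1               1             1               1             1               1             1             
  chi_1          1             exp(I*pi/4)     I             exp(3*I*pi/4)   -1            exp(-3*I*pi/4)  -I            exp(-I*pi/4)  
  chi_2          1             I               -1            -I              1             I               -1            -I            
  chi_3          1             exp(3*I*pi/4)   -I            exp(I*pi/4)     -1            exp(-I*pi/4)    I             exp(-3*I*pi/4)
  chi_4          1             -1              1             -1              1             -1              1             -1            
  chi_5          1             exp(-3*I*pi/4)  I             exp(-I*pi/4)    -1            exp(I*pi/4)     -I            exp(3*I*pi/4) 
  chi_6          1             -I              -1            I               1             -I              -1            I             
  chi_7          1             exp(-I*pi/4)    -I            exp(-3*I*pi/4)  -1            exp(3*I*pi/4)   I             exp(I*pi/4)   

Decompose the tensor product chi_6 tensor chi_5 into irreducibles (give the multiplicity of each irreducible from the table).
chi_6 tensor chi_5 = chi_3 (all other irreducibles have multiplicity 0).

Argument: The character of a tensor product is the pointwise product (chi_6 * chi_5)(C) = chi_6(C) * chi_5(C):
  {0}: (1)*(1), {1}: (-I)*(exp(-3*I*pi/4)), {2}: (-1)*(I), {3}: (I)*(exp(-I*pi/4)), {4}: (1)*(-1), {5}: (-I)*(exp(I*pi/4)), {6}: (-1)*(-I), {7}: (I)*(exp(3*I*pi/4))
so (chi_6 * chi_5) takes values
  {0} -> 1, {1} -> -exp(-I*pi/4), {2} -> -I, {3} -> exp(I*pi/4), {4} -> -1, {5} -> -exp(3*I*pi/4), {6} -> I, {7} -> exp(-3*I*pi/4).
Now take the inner product of this character with each irreducible chi from the table, <chi_6*chi_5, chi> = (1/8) sum_C |C| (chi_6*chi_5)(C) conj(chi(C)):
  <chi_6*chi_5, chi_0> = (1/8)[1*(1)*conj(1) + 1*(-exp(-I*pi/4))*conj(1) + 1*(-I)*conj(1) + 1*(exp(I*pi/4))*conj(1) + 1*(-1)*conj(1) + 1*(-exp(3*I*pi/4))*conj(1) + 1*(I)*conj(1) + 1*(exp(-3*I*pi/4))*conj(1)]
      = (1/8)[(1) + (-exp(-I*pi/4)) + (-I) + (exp(I*pi/4)) + (-1) + (-exp(3*I*pi/4)) + (I) + (exp(-3*I*pi/4))] = 0/8 = 0
  <chi_6*chi_5, chi_1> = (1/8)[1*(1)*conj(1) + 1*(-exp(-I*pi/4))*conj(exp(I*pi/4)) + 1*(-I)*conj(I) + 1*(exp(I*pi/4))*conj(exp(3*I*pi/4)) + 1*(-1)*conj(-1) + 1*(-exp(3*I*pi/4))*conj(exp(-3*I*pi/4)) + 1*(I)*conj(-I) + 1*(exp(-3*I*pi/4))*conj(exp(-I*pi/4))]
      = (1/8)[(1) + (I) + (-1) + (-I) + (1) + (I) + (-1) + (-I)] = 0/8 = 0
  <chi_6*chi_5, chi_2> = (1/8)[1*(1)*conj(1) + 1*(-exp(-I*pi/4))*conj(I) + 1*(-I)*conj(-1) + 1*(exp(I*pi/4))*conj(-I) + 1*(-1)*conj(1) + 1*(-exp(3*I*pi/4))*conj(I) + 1*(I)*conj(-1) + 1*(exp(-3*I*pi/4))*conj(-I)]
      = (1/8)[(1) + (exp(I*pi/4)) + (I) + (exp(3*I*pi/4)) + (-1) + (exp(-3*I*pi/4)) + (-I) + (exp(-I*pi/4))] = 0/8 = 0
  <chi_6*chi_5, chi_3> = (1/8)[1*(1)*conj(1) + 1*(-exp(-I*pi/4))*conj(exp(3*I*pi/4)) + 1*(-I)*conj(-I) + 1*(exp(I*pi/4))*conj(exp(I*pi/4)) + 1*(-1)*conj(-1) + 1*(-exp(3*I*pi/4))*conj(exp(-I*pi/4)) + 1*(I)*conj(I) + 1*(exp(-3*I*pi/4))*conj(exp(-3*I*pi/4))]
      = (1/8)[(1) + (1) + (1) + (1) + (1) + (1) + (1) + (1)] = 8/8 = 1
  <chi_6*chi_5, chi_4> = (1/8)[1*(1)*conj(1) + 1*(-exp(-I*pi/4))*conj(-1) + 1*(-I)*conj(1) + 1*(exp(I*pi/4))*conj(-1) + 1*(-1)*conj(1) + 1*(-exp(3*I*pi/4))*conj(-1) + 1*(I)*conj(1) + 1*(exp(-3*I*pi/4))*conj(-1)]
      = (1/8)[(1) + (exp(-I*pi/4)) + (-I) + (-exp(I*pi/4)) + (-1) + (exp(3*I*pi/4)) + (I) + (-exp(-3*I*pi/4))] = 0/8 = 0
  <chi_6*chi_5, chi_5> = (1/8)[1*(1)*conj(1) + 1*(-exp(-I*pi/4))*conj(exp(-3*I*pi/4)) + 1*(-I)*conj(I) + 1*(exp(I*pi/4))*conj(exp(-I*pi/4)) + 1*(-1)*conj(-1) + 1*(-exp(3*I*pi/4))*conj(exp(I*pi/4)) + 1*(I)*conj(-I) + 1*(exp(-3*I*pi/4))*conj(exp(3*I*pi/4))]
      = (1/8)[(1) + (-I) + (-1) + (I) + (1) + (-I) + (-1) + (I)] = 0/8 = 0
  <chi_6*chi_5, chi_6> = (1/8)[1*(1)*conj(1) + 1*(-exp(-I*pi/4))*conj(-I) + 1*(-I)*conj(-1) + 1*(exp(I*pi/4))*conj(I) + 1*(-1)*conj(1) + 1*(-exp(3*I*pi/4))*conj(-I) + 1*(I)*conj(-1) + 1*(exp(-3*I*pi/4))*conj(I)]
      = (1/8)[(1) + (-exp(I*pi/4)) + (I) + (-exp(3*I*pi/4)) + (-1) + (-exp(-3*I*pi/4)) + (-I) + (-exp(-I*pi/4))] = 0/8 = 0
  <chi_6*chi_5, chi_7> = (1/8)[1*(1)*conj(1) + 1*(-exp(-I*pi/4))*conj(exp(-I*pi/4)) + 1*(-I)*conj(-I) + 1*(exp(I*pi/4))*conj(exp(-3*I*pi/4)) + 1*(-1)*conj(-1) + 1*(-exp(3*I*pi/4))*conj(exp(3*I*pi/4)) + 1*(I)*conj(I) + 1*(exp(-3*I*pi/4))*conj(exp(I*pi/4))]
      = (1/8)[(1) + (-1) + (1) + (-1) + (1) + (-1) + (1) + (-1)] = 0/8 = 0
(Exp terms are combined using exp(i*s)*conj(exp(i*t)) = exp(i*(s-t)), and sums of them are collapsed using the identity that for every m > 1 the m distinct m-th roots of unity sum to 0, e.g. 1 + exp(2*I*pi/3) + exp(-2*I*pi/3) = 0.)
Hence the multiplicities are chi_3: 1. Dimension check: dim(chi_6)*dim(chi_5) = 1*1 = 1 and sum (mult * dim) = 1*1 = 1.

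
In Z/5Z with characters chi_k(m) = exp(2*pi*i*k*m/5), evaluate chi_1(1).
chi_1(1) = zeta_5^1 = exp(2*I*pi/5)

Solution. chi_1(1) = zeta_5^(1*1) = zeta_5^1. Since zeta_5^5 = 1, this equals zeta_5^1 = exp(2*pi*i*1/5) = exp(2*I*pi/5).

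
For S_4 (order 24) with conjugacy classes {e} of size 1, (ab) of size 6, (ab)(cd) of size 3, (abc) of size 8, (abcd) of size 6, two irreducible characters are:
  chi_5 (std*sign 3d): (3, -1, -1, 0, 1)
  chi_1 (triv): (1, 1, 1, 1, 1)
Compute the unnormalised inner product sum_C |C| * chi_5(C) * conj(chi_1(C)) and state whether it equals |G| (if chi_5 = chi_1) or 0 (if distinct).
Sum = 0; so <chi_5, chi_1> = 0 (distinct irreducibles are orthogonal).

Derivation: Compute term by term over conjugacy classes (|C| * chi_5(C) * conj(chi_1(C))):
  1*(3)*conj(1) + 6*(-1)*conj(1) + 3*(-1)*conj(1) + 8*(0)*conj(1) + 6*(1)*conj(1)
  = (3) + (-6) + (-3) + (0) + (6)
  = 0.
Dividing by |G| = 24 gives 0/24 = 0, matching the row-orthogonality relation <chi_5, chi_1> = [chi_5 = chi_1].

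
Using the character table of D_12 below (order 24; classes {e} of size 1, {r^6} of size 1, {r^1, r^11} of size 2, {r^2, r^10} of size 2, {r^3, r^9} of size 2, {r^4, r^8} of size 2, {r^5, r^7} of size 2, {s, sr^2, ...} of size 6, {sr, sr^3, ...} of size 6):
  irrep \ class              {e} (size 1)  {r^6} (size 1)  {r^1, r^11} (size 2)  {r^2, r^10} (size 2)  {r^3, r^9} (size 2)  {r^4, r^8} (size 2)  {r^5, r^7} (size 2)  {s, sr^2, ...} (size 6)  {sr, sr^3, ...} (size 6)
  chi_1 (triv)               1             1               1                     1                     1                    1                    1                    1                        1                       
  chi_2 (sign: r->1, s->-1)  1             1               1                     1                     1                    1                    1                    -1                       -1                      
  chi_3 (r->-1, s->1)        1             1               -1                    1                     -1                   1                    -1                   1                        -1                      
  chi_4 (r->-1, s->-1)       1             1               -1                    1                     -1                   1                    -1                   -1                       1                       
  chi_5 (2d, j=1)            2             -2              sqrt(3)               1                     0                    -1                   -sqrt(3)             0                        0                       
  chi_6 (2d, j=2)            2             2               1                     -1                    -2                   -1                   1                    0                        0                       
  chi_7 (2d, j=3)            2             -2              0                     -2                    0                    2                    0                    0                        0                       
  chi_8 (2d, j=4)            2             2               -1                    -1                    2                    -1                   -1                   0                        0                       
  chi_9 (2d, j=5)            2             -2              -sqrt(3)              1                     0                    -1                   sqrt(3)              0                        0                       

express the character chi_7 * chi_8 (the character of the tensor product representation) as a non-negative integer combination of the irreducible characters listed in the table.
chi_7 tensor chi_8 = chi_5 + chi_9 (all other irreducibles have multiplicity 0).

Reasoning: The character of a tensor product is the pointwise product (chi_7 * chi_8)(C) = chi_7(C) * chi_8(C):
  {e}: (2)*(2), {r^6}: (-2)*(2), {r^1, r^11}: (0)*(-1), {r^2, r^10}: (-2)*(-1), {r^3, r^9}: (0)*(2), {r^4, r^8}: (2)*(-1), {r^5, r^7}: (0)*(-1), {s, sr^2, ...}: (0)*(0), {sr, sr^3, ...}: (0)*(0)
so (chi_7 * chi_8) takes values
  {e} -> 4, {r^6} -> -4, {r^1, r^11} -> 0, {r^2, r^10} -> 2, {r^3, r^9} -> 0, {r^4, r^8} -> -2, {r^5, r^7} -> 0, {s, sr^2, ...} -> 0, {sr, sr^3, ...} -> 0.
Now take the inner product of this character with each irreducible chi from the table, <chi_7*chi_8, chi> = (1/24) sum_C |C| (chi_7*chi_8)(C) conj(chi(C)):
  <chi_7*chi_8, chi_1> = (1/24)[1*(4)*conj(1) + 1*(-4)*conj(1) + 2*(0)*conj(1) + 2*(2)*conj(1) + 2*(0)*conj(1) + 2*(-2)*conj(1) + 2*(0)*conj(1) + 6*(0)*conj(1) + 6*(0)*conj(1)]
      = (1/24)[(4) + (-4) + (0) + (4) + (0) + (-4) + (0) + (0) + (0)] = 0/24 = 0
  <chi_7*chi_8, chi_2> = (1/24)[1*(4)*conj(1) + 1*(-4)*conj(1) + 2*(0)*conj(1) + 2*(2)*conj(1) + 2*(0)*conj(1) + 2*(-2)*conj(1) + 2*(0)*conj(1) + 6*(0)*conj(-1) + 6*(0)*conj(-1)]
      = (1/24)[(4) + (-4) + (0) + (4) + (0) + (-4) + (0) + (0) + (0)] = 0/24 = 0
  <chi_7*chi_8, chi_3> = (1/24)[1*(4)*conj(1) + 1*(-4)*conj(1) + 2*(0)*conj(-1) + 2*(2)*conj(1) + 2*(0)*conj(-1) + 2*(-2)*conj(1) + 2*(0)*conj(-1) + 6*(0)*conj(1) + 6*(0)*conj(-1)]
      = (1/24)[(4) + (-4) + (0) + (4) + (0) + (-4) + (0) + (0) + (0)] = 0/24 = 0
  <chi_7*chi_8, chi_4> = (1/24)[1*(4)*conj(1) + 1*(-4)*conj(1) + 2*(0)*conj(-1) + 2*(2)*conj(1) + 2*(0)*conj(-1) + 2*(-2)*conj(1) + 2*(0)*conj(-1) + 6*(0)*conj(-1) + 6*(0)*conj(1)]
      = (1/24)[(4) + (-4) + (0) + (4) + (0) + (-4) + (0) + (0) + (0)] = 0/24 = 0
  <chi_7*chi_8, chi_5> = (1/24)[1*(4)*conj(2) + 1*(-4)*conj(-2) + 2*(0)*conj(sqrt(3)) + 2*(2)*conj(1) + 2*(0)*conj(0) + 2*(-2)*conj(-1) + 2*(0)*conj(-sqrt(3)) + 6*(0)*conj(0) + 6*(0)*conj(0)]
      = (1/24)[(8) + (8) + (0) + (4) + (0) + (4) + (0) + (0) + (0)] = 24/24 = 1
  <chi_7*chi_8, chi_6> = (1/24)[1*(4)*conj(2) + 1*(-4)*conj(2) + 2*(0)*conj(1) + 2*(2)*conj(-1) + 2*(0)*conj(-2) + 2*(-2)*conj(-1) + 2*(0)*conj(1) + 6*(0)*conj(0) + 6*(0)*conj(0)]
      = (1/24)[(8) + (-8) + (0) + (-4) + (0) + (4) + (0) + (0) + (0)] = 0/24 = 0
  <chi_7*chi_8, chi_7> = (1/24)[1*(4)*conj(2) + 1*(-4)*conj(-2) + 2*(0)*conj(0) + 2*(2)*conj(-2) + 2*(0)*conj(0) + 2*(-2)*conj(2) + 2*(0)*conj(0) + 6*(0)*conj(0) + 6*(0)*conj(0)]
      = (1/24)[(8) + (8) + (0) + (-8) + (0) + (-8) + (0) + (0) + (0)] = 0/24 = 0
  <chi_7*chi_8, chi_8> = (1/24)[1*(4)*conj(2) + 1*(-4)*conj(2) + 2*(0)*conj(-1) + 2*(2)*conj(-1) + 2*(0)*conj(2) + 2*(-2)*conj(-1) + 2*(0)*conj(-1) + 6*(0)*conj(0) + 6*(0)*conj(0)]
      = (1/24)[(8) + (-8) + (0) + (-4) + (0) + (4) + (0) + (0) + (0)] = 0/24 = 0
  <chi_7*chi_8, chi_9> = (1/24)[1*(4)*conj(2) + 1*(-4)*conj(-2) + 2*(0)*conj(-sqrt(3)) + 2*(2)*conj(1) + 2*(0)*conj(0) + 2*(-2)*conj(-1) + 2*(0)*conj(sqrt(3)) + 6*(0)*conj(0) + 6*(0)*conj(0)]
      = (1/24)[(8) + (8) + (0) + (4) + (0) + (4) + (0) + (0) + (0)] = 24/24 = 1
Hence the multiplicities are chi_5: 1, chi_9: 1. Dimension check: dim(chi_7)*dim(chi_8) = 2*2 = 4 and sum (mult * dim) = 1*2 + 1*2 = 4.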